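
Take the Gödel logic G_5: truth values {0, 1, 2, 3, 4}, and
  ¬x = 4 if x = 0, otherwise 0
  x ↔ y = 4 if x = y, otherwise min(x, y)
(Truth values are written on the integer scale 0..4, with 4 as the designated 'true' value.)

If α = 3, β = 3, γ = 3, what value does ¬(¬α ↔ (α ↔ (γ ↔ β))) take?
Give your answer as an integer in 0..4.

¬α = ¬3 = 0
γ ↔ β = 3 ↔ 3 = 4
α ↔ (γ ↔ β) = 3 ↔ 4 = 3
¬α ↔ (α ↔ (γ ↔ β)) = 0 ↔ 3 = 0
¬(¬α ↔ (α ↔ (γ ↔ β))) = ¬0 = 4

4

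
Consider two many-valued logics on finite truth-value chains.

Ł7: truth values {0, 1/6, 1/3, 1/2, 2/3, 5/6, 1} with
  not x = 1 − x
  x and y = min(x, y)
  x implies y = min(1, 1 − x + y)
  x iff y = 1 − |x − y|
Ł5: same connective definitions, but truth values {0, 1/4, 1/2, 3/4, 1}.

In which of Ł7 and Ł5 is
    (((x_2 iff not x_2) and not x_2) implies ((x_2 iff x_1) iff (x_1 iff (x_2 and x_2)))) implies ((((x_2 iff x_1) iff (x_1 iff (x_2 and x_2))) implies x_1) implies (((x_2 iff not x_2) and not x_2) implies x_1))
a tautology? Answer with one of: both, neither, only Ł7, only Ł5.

both

In Ł7: every assignment gives 1 — tautology.
In Ł5: every assignment gives 1 — tautology.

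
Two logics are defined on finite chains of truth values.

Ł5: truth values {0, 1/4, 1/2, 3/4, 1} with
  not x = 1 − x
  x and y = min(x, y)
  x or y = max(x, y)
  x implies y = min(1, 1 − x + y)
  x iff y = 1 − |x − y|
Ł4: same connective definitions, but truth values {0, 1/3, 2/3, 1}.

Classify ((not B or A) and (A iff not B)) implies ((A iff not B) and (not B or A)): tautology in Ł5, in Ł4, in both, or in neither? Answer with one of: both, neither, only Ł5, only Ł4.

both

In Ł5: every assignment gives 1 — tautology.
In Ł4: every assignment gives 1 — tautology.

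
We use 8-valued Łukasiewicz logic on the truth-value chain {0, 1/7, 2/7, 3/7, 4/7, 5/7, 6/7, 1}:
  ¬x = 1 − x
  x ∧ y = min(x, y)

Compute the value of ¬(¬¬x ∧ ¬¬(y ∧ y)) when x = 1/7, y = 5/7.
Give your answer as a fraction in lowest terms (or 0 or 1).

¬x = ¬1/7 = 6/7
¬¬x = ¬6/7 = 1/7
y ∧ y = 5/7 ∧ 5/7 = 5/7
¬(y ∧ y) = ¬5/7 = 2/7
¬¬(y ∧ y) = ¬2/7 = 5/7
¬¬x ∧ ¬¬(y ∧ y) = 1/7 ∧ 5/7 = 1/7
¬(¬¬x ∧ ¬¬(y ∧ y)) = ¬1/7 = 6/7

6/7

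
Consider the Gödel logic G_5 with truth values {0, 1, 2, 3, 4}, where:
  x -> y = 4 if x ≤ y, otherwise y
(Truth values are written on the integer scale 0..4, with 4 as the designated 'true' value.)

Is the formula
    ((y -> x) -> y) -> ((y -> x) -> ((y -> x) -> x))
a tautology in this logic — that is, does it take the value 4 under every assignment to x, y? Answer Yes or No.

At x = 4, y = 2, for instance:
y -> x = 2 -> 4 = 4
(y -> x) -> y = 4 -> 2 = 2
y -> x = 2 -> 4 = 4
(y -> x) -> x = 4 -> 4 = 4
(y -> x) -> ((y -> x) -> x) = 4 -> 4 = 4
((y -> x) -> y) -> ((y -> x) -> ((y -> x) -> x)) = 2 -> 4 = 4
and checking the remaining 24 assignments likewise gives ≥ 4 in every case.

Yes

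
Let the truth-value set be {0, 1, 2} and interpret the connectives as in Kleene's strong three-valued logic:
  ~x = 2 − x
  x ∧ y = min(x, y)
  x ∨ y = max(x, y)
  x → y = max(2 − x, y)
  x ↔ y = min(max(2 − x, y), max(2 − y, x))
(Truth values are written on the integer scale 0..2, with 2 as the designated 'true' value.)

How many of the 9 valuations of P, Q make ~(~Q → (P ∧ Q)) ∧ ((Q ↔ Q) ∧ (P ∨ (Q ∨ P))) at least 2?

1

P = 0, Q = 0 ↦ 0  <
P = 0, Q = 1 ↦ 1  <
P = 0, Q = 2 ↦ 0  <
P = 1, Q = 0 ↦ 1  <
P = 1, Q = 1 ↦ 1  <
P = 1, Q = 2 ↦ 0  <
P = 2, Q = 0 ↦ 2  ≥
P = 2, Q = 1 ↦ 1  <
P = 2, Q = 2 ↦ 0  <
So 1 of the 9 assignments meets the threshold.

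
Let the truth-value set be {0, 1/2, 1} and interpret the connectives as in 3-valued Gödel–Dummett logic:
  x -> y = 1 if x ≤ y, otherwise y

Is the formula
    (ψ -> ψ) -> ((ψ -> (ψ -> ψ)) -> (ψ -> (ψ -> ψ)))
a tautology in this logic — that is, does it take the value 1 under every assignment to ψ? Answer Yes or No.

Yes

ψ = 0 ↦ 1
ψ = 1/2 ↦ 1
ψ = 1 ↦ 1
Every assignment gives a value ≥ 1.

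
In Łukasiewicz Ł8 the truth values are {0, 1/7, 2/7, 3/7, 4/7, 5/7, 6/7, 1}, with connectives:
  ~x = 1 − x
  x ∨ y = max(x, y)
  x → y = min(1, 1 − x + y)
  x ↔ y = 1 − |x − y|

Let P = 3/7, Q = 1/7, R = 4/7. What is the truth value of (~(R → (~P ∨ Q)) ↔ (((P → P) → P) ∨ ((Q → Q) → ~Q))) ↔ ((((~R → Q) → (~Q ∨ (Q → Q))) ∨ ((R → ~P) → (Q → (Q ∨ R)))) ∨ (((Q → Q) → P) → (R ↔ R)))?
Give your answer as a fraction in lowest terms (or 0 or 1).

1/7

~P = ~3/7 = 4/7
~P ∨ Q = 4/7 ∨ 1/7 = 4/7
R → (~P ∨ Q) = 4/7 → 4/7 = 1
~(R → (~P ∨ Q)) = ~1 = 0
P → P = 3/7 → 3/7 = 1
(P → P) → P = 1 → 3/7 = 3/7
Q → Q = 1/7 → 1/7 = 1
~Q = ~1/7 = 6/7
(Q → Q) → ~Q = 1 → 6/7 = 6/7
((P → P) → P) ∨ ((Q → Q) → ~Q) = 3/7 ∨ 6/7 = 6/7
~(R → (~P ∨ Q)) ↔ (((P → P) → P) ∨ ((Q → Q) → ~Q)) = 0 ↔ 6/7 = 1/7
~R = ~4/7 = 3/7
~R → Q = 3/7 → 1/7 = 5/7
~Q = ~1/7 = 6/7
Q → Q = 1/7 → 1/7 = 1
~Q ∨ (Q → Q) = 6/7 ∨ 1 = 1
(~R → Q) → (~Q ∨ (Q → Q)) = 5/7 → 1 = 1
~P = ~3/7 = 4/7
R → ~P = 4/7 → 4/7 = 1
Q ∨ R = 1/7 ∨ 4/7 = 4/7
Q → (Q ∨ R) = 1/7 → 4/7 = 1
(R → ~P) → (Q → (Q ∨ R)) = 1 → 1 = 1
((~R → Q) → (~Q ∨ (Q → Q))) ∨ ((R → ~P) → (Q → (Q ∨ R))) = 1 ∨ 1 = 1
Q → Q = 1/7 → 1/7 = 1
(Q → Q) → P = 1 → 3/7 = 3/7
R ↔ R = 4/7 ↔ 4/7 = 1
((Q → Q) → P) → (R ↔ R) = 3/7 → 1 = 1
(((~R → Q) → (~Q ∨ (Q → Q))) ∨ ((R → ~P) → (Q → (Q ∨ R)))) ∨ (((Q → Q) → P) → (R ↔ R)) = 1 ∨ 1 = 1
(~(R → (~P ∨ Q)) ↔ (((P → P) → P) ∨ ((Q → Q) → ~Q))) ↔ ((((~R → Q) → (~Q ∨ (Q → Q))) ∨ ((R → ~P) → (Q → (Q ∨ R)))) ∨ (((Q → Q) → P) → (R ↔ R))) = 1/7 ↔ 1 = 1/7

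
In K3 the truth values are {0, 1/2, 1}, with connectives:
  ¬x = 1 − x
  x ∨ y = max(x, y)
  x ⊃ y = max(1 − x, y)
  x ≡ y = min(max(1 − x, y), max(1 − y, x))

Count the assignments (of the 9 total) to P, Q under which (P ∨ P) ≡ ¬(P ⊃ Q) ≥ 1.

4

P = 0, Q = 0 ↦ 1  ≥
P = 0, Q = 1/2 ↦ 1  ≥
P = 0, Q = 1 ↦ 1  ≥
P = 1/2, Q = 0 ↦ 1/2  <
P = 1/2, Q = 1/2 ↦ 1/2  <
P = 1/2, Q = 1 ↦ 1/2  <
P = 1, Q = 0 ↦ 1  ≥
P = 1, Q = 1/2 ↦ 1/2  <
P = 1, Q = 1 ↦ 0  <
So 4 of the 9 assignments meet the threshold.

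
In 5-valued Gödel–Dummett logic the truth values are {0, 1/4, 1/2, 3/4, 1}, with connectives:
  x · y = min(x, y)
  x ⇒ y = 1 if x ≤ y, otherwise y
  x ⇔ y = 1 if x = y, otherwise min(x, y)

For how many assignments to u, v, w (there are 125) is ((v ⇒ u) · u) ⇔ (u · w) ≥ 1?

value 1: 75 assignments (counts)
value 3/4: 5 assignments
value 1/2: 10 assignments
value 1/4: 15 assignments
value 0: 20 assignments
So 75 of the 125 assignments meet the threshold.

75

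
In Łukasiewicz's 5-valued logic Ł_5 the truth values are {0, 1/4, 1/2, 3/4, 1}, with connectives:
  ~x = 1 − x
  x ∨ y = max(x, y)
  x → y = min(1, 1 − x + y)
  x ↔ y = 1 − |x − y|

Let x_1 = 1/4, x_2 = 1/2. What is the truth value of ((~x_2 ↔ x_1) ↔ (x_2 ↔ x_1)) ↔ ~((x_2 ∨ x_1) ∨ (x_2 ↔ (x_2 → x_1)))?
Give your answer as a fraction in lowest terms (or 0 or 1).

~x_2 = ~1/2 = 1/2
~x_2 ↔ x_1 = 1/2 ↔ 1/4 = 3/4
x_2 ↔ x_1 = 1/2 ↔ 1/4 = 3/4
(~x_2 ↔ x_1) ↔ (x_2 ↔ x_1) = 3/4 ↔ 3/4 = 1
x_2 ∨ x_1 = 1/2 ∨ 1/4 = 1/2
x_2 → x_1 = 1/2 → 1/4 = 3/4
x_2 ↔ (x_2 → x_1) = 1/2 ↔ 3/4 = 3/4
(x_2 ∨ x_1) ∨ (x_2 ↔ (x_2 → x_1)) = 1/2 ∨ 3/4 = 3/4
~((x_2 ∨ x_1) ∨ (x_2 ↔ (x_2 → x_1))) = ~3/4 = 1/4
((~x_2 ↔ x_1) ↔ (x_2 ↔ x_1)) ↔ ~((x_2 ∨ x_1) ∨ (x_2 ↔ (x_2 → x_1))) = 1 ↔ 1/4 = 1/4

1/4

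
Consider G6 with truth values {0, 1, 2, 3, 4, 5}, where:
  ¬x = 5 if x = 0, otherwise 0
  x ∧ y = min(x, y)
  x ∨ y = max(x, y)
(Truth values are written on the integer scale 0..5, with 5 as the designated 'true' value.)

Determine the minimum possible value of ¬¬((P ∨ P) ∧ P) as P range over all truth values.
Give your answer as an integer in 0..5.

Take P = 0:
P ∨ P = 0 ∨ 0 = 0
(P ∨ P) ∧ P = 0 ∧ 0 = 0
¬((P ∨ P) ∧ P) = ¬0 = 5
¬¬((P ∨ P) ∧ P) = ¬5 = 0
No assignment yields a value below 0, so this is the minimum.

0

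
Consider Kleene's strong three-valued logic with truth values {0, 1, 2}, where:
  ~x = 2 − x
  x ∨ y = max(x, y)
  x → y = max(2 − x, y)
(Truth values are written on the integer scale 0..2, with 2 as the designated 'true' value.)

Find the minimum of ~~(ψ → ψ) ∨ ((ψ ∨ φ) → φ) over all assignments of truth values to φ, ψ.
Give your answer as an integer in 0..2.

Take φ = 0, ψ = 1:
ψ → ψ = 1 → 1 = 1
~(ψ → ψ) = ~1 = 1
~~(ψ → ψ) = ~1 = 1
ψ ∨ φ = 1 ∨ 0 = 1
(ψ ∨ φ) → φ = 1 → 0 = 1
~~(ψ → ψ) ∨ ((ψ ∨ φ) → φ) = 1 ∨ 1 = 1
No assignment yields a value below 1, so this is the minimum.

1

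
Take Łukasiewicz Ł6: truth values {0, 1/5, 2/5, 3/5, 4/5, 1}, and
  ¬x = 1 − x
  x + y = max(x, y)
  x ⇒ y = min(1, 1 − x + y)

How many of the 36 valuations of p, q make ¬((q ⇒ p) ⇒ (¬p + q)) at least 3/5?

9

value 1: 1 assignment (counts)
value 4/5: 3 assignments (counts)
value 3/5: 5 assignments (counts)
value 2/5: 6 assignments
value 1/5: 5 assignments
value 0: 16 assignments
So 9 of the 36 assignments meet the threshold.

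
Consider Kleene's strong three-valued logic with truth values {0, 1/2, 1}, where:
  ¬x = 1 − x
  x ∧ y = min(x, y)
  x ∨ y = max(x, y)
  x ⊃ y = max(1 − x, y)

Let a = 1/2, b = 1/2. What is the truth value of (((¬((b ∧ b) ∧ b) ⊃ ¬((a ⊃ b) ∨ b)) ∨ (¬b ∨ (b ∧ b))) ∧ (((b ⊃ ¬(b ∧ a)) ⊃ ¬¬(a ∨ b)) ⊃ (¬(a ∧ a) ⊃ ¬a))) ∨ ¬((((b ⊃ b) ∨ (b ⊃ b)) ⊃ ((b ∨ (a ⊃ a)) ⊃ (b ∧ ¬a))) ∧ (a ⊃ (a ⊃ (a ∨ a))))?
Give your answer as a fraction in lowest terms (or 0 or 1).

1/2

b ∧ b = 1/2 ∧ 1/2 = 1/2
(b ∧ b) ∧ b = 1/2 ∧ 1/2 = 1/2
¬((b ∧ b) ∧ b) = ¬1/2 = 1/2
a ⊃ b = 1/2 ⊃ 1/2 = 1/2
(a ⊃ b) ∨ b = 1/2 ∨ 1/2 = 1/2
¬((a ⊃ b) ∨ b) = ¬1/2 = 1/2
¬((b ∧ b) ∧ b) ⊃ ¬((a ⊃ b) ∨ b) = 1/2 ⊃ 1/2 = 1/2
¬b = ¬1/2 = 1/2
b ∧ b = 1/2 ∧ 1/2 = 1/2
¬b ∨ (b ∧ b) = 1/2 ∨ 1/2 = 1/2
(¬((b ∧ b) ∧ b) ⊃ ¬((a ⊃ b) ∨ b)) ∨ (¬b ∨ (b ∧ b)) = 1/2 ∨ 1/2 = 1/2
b ∧ a = 1/2 ∧ 1/2 = 1/2
¬(b ∧ a) = ¬1/2 = 1/2
b ⊃ ¬(b ∧ a) = 1/2 ⊃ 1/2 = 1/2
a ∨ b = 1/2 ∨ 1/2 = 1/2
¬(a ∨ b) = ¬1/2 = 1/2
¬¬(a ∨ b) = ¬1/2 = 1/2
(b ⊃ ¬(b ∧ a)) ⊃ ¬¬(a ∨ b) = 1/2 ⊃ 1/2 = 1/2
a ∧ a = 1/2 ∧ 1/2 = 1/2
¬(a ∧ a) = ¬1/2 = 1/2
¬a = ¬1/2 = 1/2
¬(a ∧ a) ⊃ ¬a = 1/2 ⊃ 1/2 = 1/2
((b ⊃ ¬(b ∧ a)) ⊃ ¬¬(a ∨ b)) ⊃ (¬(a ∧ a) ⊃ ¬a) = 1/2 ⊃ 1/2 = 1/2
((¬((b ∧ b) ∧ b) ⊃ ¬((a ⊃ b) ∨ b)) ∨ (¬b ∨ (b ∧ b))) ∧ (((b ⊃ ¬(b ∧ a)) ⊃ ¬¬(a ∨ b)) ⊃ (¬(a ∧ a) ⊃ ¬a)) = 1/2 ∧ 1/2 = 1/2
b ⊃ b = 1/2 ⊃ 1/2 = 1/2
b ⊃ b = 1/2 ⊃ 1/2 = 1/2
(b ⊃ b) ∨ (b ⊃ b) = 1/2 ∨ 1/2 = 1/2
a ⊃ a = 1/2 ⊃ 1/2 = 1/2
b ∨ (a ⊃ a) = 1/2 ∨ 1/2 = 1/2
¬a = ¬1/2 = 1/2
b ∧ ¬a = 1/2 ∧ 1/2 = 1/2
(b ∨ (a ⊃ a)) ⊃ (b ∧ ¬a) = 1/2 ⊃ 1/2 = 1/2
((b ⊃ b) ∨ (b ⊃ b)) ⊃ ((b ∨ (a ⊃ a)) ⊃ (b ∧ ¬a)) = 1/2 ⊃ 1/2 = 1/2
a ∨ a = 1/2 ∨ 1/2 = 1/2
a ⊃ (a ∨ a) = 1/2 ⊃ 1/2 = 1/2
a ⊃ (a ⊃ (a ∨ a)) = 1/2 ⊃ 1/2 = 1/2
(((b ⊃ b) ∨ (b ⊃ b)) ⊃ ((b ∨ (a ⊃ a)) ⊃ (b ∧ ¬a))) ∧ (a ⊃ (a ⊃ (a ∨ a))) = 1/2 ∧ 1/2 = 1/2
¬((((b ⊃ b) ∨ (b ⊃ b)) ⊃ ((b ∨ (a ⊃ a)) ⊃ (b ∧ ¬a))) ∧ (a ⊃ (a ⊃ (a ∨ a)))) = ¬1/2 = 1/2
(((¬((b ∧ b) ∧ b) ⊃ ¬((a ⊃ b) ∨ b)) ∨ (¬b ∨ (b ∧ b))) ∧ (((b ⊃ ¬(b ∧ a)) ⊃ ¬¬(a ∨ b)) ⊃ (¬(a ∧ a) ⊃ ¬a))) ∨ ¬((((b ⊃ b) ∨ (b ⊃ b)) ⊃ ((b ∨ (a ⊃ a)) ⊃ (b ∧ ¬a))) ∧ (a ⊃ (a ⊃ (a ∨ a)))) = 1/2 ∨ 1/2 = 1/2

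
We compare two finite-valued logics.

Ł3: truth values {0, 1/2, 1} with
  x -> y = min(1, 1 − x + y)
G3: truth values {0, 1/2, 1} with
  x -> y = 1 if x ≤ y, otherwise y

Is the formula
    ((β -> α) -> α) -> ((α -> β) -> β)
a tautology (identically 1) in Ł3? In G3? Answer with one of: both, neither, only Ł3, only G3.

In Ł3: every assignment gives 1 — tautology.
In G3: at α = 0, β = 1/2 the value is 1/2 — not a tautology.

only Ł3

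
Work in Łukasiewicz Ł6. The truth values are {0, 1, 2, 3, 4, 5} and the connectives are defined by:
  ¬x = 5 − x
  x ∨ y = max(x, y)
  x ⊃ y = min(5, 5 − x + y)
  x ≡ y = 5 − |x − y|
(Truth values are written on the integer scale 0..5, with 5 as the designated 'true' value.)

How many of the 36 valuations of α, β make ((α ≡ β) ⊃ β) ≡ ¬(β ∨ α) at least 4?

value 5: 1 assignment (counts)
value 4: 8 assignments (counts)
value 3: 2 assignments
value 2: 9 assignments
value 1: 4 assignments
value 0: 12 assignments
So 9 of the 36 assignments meet the threshold.

9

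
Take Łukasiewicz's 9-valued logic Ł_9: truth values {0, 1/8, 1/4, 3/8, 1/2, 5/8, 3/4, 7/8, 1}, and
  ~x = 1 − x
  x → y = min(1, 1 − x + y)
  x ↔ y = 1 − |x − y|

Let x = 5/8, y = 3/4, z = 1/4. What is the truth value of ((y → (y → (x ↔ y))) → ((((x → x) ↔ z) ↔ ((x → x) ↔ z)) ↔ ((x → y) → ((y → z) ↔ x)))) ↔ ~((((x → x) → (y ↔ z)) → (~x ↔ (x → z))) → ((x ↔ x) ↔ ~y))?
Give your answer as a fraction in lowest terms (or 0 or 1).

x ↔ y = 5/8 ↔ 3/4 = 7/8
y → (x ↔ y) = 3/4 → 7/8 = 1
y → (y → (x ↔ y)) = 3/4 → 1 = 1
x → x = 5/8 → 5/8 = 1
(x → x) ↔ z = 1 ↔ 1/4 = 1/4
x → x = 5/8 → 5/8 = 1
(x → x) ↔ z = 1 ↔ 1/4 = 1/4
((x → x) ↔ z) ↔ ((x → x) ↔ z) = 1/4 ↔ 1/4 = 1
x → y = 5/8 → 3/4 = 1
y → z = 3/4 → 1/4 = 1/2
(y → z) ↔ x = 1/2 ↔ 5/8 = 7/8
(x → y) → ((y → z) ↔ x) = 1 → 7/8 = 7/8
(((x → x) ↔ z) ↔ ((x → x) ↔ z)) ↔ ((x → y) → ((y → z) ↔ x)) = 1 ↔ 7/8 = 7/8
(y → (y → (x ↔ y))) → ((((x → x) ↔ z) ↔ ((x → x) ↔ z)) ↔ ((x → y) → ((y → z) ↔ x))) = 1 → 7/8 = 7/8
x → x = 5/8 → 5/8 = 1
y ↔ z = 3/4 ↔ 1/4 = 1/2
(x → x) → (y ↔ z) = 1 → 1/2 = 1/2
~x = ~5/8 = 3/8
x → z = 5/8 → 1/4 = 5/8
~x ↔ (x → z) = 3/8 ↔ 5/8 = 3/4
((x → x) → (y ↔ z)) → (~x ↔ (x → z)) = 1/2 → 3/4 = 1
x ↔ x = 5/8 ↔ 5/8 = 1
~y = ~3/4 = 1/4
(x ↔ x) ↔ ~y = 1 ↔ 1/4 = 1/4
(((x → x) → (y ↔ z)) → (~x ↔ (x → z))) → ((x ↔ x) ↔ ~y) = 1 → 1/4 = 1/4
~((((x → x) → (y ↔ z)) → (~x ↔ (x → z))) → ((x ↔ x) ↔ ~y)) = ~1/4 = 3/4
((y → (y → (x ↔ y))) → ((((x → x) ↔ z) ↔ ((x → x) ↔ z)) ↔ ((x → y) → ((y → z) ↔ x)))) ↔ ~((((x → x) → (y ↔ z)) → (~x ↔ (x → z))) → ((x ↔ x) ↔ ~y)) = 7/8 ↔ 3/4 = 7/8

7/8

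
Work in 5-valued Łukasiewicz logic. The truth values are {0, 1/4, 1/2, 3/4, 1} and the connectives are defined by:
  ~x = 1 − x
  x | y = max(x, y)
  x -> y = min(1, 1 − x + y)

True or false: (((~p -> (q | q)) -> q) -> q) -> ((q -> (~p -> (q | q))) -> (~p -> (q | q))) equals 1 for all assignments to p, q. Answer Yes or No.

Yes

At p = 1/4, q = 1/4, for instance:
~p = ~1/4 = 3/4
q | q = 1/4 | 1/4 = 1/4
~p -> (q | q) = 3/4 -> 1/4 = 1/2
(~p -> (q | q)) -> q = 1/2 -> 1/4 = 3/4
((~p -> (q | q)) -> q) -> q = 3/4 -> 1/4 = 1/2
q -> (~p -> (q | q)) = 1/4 -> 1/2 = 1
(q -> (~p -> (q | q))) -> (~p -> (q | q)) = 1 -> 1/2 = 1/2
(((~p -> (q | q)) -> q) -> q) -> ((q -> (~p -> (q | q))) -> (~p -> (q | q))) = 1/2 -> 1/2 = 1
and checking the remaining 24 assignments likewise gives ≥ 1 in every case.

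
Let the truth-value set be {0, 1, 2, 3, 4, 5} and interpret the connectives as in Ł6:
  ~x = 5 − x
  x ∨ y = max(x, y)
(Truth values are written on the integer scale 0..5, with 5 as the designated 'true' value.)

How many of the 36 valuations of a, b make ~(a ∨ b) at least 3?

value 5: 1 assignment (counts)
value 4: 3 assignments (counts)
value 3: 5 assignments (counts)
value 2: 7 assignments
value 1: 9 assignments
value 0: 11 assignments
So 9 of the 36 assignments meet the threshold.

9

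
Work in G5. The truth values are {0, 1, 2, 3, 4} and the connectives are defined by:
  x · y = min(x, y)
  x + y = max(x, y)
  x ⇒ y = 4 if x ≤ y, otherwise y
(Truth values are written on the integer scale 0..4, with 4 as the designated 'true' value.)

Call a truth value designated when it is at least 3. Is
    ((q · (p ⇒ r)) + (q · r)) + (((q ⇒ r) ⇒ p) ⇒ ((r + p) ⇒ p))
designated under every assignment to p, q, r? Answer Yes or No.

At p = 2, q = 3, r = 2, for instance:
p ⇒ r = 2 ⇒ 2 = 4
q · (p ⇒ r) = 3 · 4 = 3
q · r = 3 · 2 = 2
(q · (p ⇒ r)) + (q · r) = 3 + 2 = 3
q ⇒ r = 3 ⇒ 2 = 2
(q ⇒ r) ⇒ p = 2 ⇒ 2 = 4
r + p = 2 + 2 = 2
(r + p) ⇒ p = 2 ⇒ 2 = 4
((q ⇒ r) ⇒ p) ⇒ ((r + p) ⇒ p) = 4 ⇒ 4 = 4
((q · (p ⇒ r)) + (q · r)) + (((q ⇒ r) ⇒ p) ⇒ ((r + p) ⇒ p)) = 3 + 4 = 4
and checking the remaining 124 assignments likewise gives ≥ 3 in every case.

Yes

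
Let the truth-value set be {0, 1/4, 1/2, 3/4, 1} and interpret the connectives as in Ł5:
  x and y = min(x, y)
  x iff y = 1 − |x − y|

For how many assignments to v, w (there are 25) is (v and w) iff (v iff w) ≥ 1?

9

value 1: 9 assignments (counts)
value 3/4: 7 assignments
value 1/2: 5 assignments
value 1/4: 3 assignments
value 0: 1 assignment
So 9 of the 25 assignments meet the threshold.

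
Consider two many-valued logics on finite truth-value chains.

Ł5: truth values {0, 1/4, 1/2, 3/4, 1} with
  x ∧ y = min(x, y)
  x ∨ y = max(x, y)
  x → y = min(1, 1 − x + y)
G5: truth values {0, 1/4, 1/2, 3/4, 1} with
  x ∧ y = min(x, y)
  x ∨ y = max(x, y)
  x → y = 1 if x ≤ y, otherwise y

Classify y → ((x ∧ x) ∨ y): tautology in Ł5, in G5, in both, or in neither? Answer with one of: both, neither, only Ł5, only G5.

In Ł5: every assignment gives 1 — tautology.
In G5: every assignment gives 1 — tautology.

both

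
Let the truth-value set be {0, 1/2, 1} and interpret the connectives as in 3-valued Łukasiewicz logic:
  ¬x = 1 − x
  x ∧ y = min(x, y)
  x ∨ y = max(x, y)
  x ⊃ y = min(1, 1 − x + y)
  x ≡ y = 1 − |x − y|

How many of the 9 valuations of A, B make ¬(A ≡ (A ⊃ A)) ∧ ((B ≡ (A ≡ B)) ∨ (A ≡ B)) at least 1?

2

A = 0, B = 0 ↦ 1  ≥
A = 0, B = 1/2 ↦ 1  ≥
A = 0, B = 1 ↦ 0  <
A = 1/2, B = 0 ↦ 1/2  <
A = 1/2, B = 1/2 ↦ 1/2  <
A = 1/2, B = 1 ↦ 1/2  <
A = 1, B = 0 ↦ 0  <
A = 1, B = 1/2 ↦ 0  <
A = 1, B = 1 ↦ 0  <
So 2 of the 9 assignments meet the threshold.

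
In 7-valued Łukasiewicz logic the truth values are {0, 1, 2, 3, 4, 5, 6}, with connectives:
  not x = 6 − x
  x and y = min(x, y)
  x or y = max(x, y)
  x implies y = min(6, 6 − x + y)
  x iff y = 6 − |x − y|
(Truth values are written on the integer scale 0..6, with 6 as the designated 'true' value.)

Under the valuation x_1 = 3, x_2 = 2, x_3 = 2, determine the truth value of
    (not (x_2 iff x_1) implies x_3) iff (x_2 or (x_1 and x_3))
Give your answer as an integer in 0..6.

2

x_2 iff x_1 = 2 iff 3 = 5
not (x_2 iff x_1) = not 5 = 1
not (x_2 iff x_1) implies x_3 = 1 implies 2 = 6
x_1 and x_3 = 3 and 2 = 2
x_2 or (x_1 and x_3) = 2 or 2 = 2
(not (x_2 iff x_1) implies x_3) iff (x_2 or (x_1 and x_3)) = 6 iff 2 = 2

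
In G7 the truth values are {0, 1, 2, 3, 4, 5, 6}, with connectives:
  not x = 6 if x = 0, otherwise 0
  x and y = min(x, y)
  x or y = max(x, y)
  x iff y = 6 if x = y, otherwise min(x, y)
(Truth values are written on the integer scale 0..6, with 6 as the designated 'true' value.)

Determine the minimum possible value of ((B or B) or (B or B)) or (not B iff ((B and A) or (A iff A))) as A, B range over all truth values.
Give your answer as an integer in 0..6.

Take A = 0, B = 1:
B or B = 1 or 1 = 1
B or B = 1 or 1 = 1
(B or B) or (B or B) = 1 or 1 = 1
not B = not 1 = 0
B and A = 1 and 0 = 0
A iff A = 0 iff 0 = 6
(B and A) or (A iff A) = 0 or 6 = 6
not B iff ((B and A) or (A iff A)) = 0 iff 6 = 0
((B or B) or (B or B)) or (not B iff ((B and A) or (A iff A))) = 1 or 0 = 1
No assignment yields a value below 1, so this is the minimum.

1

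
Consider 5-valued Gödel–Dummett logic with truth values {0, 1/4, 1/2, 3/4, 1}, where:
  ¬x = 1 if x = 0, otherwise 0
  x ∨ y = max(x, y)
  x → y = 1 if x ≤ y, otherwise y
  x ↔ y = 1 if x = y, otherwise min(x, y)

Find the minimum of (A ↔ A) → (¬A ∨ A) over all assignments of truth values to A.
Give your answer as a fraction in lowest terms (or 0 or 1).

Take A = 1/4:
A ↔ A = 1/4 ↔ 1/4 = 1
¬A = ¬1/4 = 0
¬A ∨ A = 0 ∨ 1/4 = 1/4
(A ↔ A) → (¬A ∨ A) = 1 → 1/4 = 1/4
No assignment yields a value below 1/4, so this is the minimum.

1/4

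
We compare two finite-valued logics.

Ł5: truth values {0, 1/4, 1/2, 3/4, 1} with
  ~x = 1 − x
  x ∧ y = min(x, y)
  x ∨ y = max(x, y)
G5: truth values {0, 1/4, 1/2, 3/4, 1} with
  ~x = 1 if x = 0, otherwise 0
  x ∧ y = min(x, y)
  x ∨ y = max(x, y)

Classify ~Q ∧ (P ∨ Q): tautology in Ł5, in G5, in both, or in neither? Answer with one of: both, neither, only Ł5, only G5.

neither

In Ł5: at P = 0, Q = 0 the value is 0 — not a tautology.
In G5: at P = 0, Q = 0 the value is 0 — not a tautology.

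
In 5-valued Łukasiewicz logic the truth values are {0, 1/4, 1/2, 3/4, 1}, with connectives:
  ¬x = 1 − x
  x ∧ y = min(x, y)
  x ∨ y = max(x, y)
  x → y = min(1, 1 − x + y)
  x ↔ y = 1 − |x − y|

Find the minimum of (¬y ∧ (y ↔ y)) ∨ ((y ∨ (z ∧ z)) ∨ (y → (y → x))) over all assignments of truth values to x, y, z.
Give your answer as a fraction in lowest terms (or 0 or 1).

3/4

Take x = 0, y = 3/4, z = 0:
¬y = ¬3/4 = 1/4
y ↔ y = 3/4 ↔ 3/4 = 1
¬y ∧ (y ↔ y) = 1/4 ∧ 1 = 1/4
z ∧ z = 0 ∧ 0 = 0
y ∨ (z ∧ z) = 3/4 ∨ 0 = 3/4
y → x = 3/4 → 0 = 1/4
y → (y → x) = 3/4 → 1/4 = 1/2
(y ∨ (z ∧ z)) ∨ (y → (y → x)) = 3/4 ∨ 1/2 = 3/4
(¬y ∧ (y ↔ y)) ∨ ((y ∨ (z ∧ z)) ∨ (y → (y → x))) = 1/4 ∨ 3/4 = 3/4
No assignment yields a value below 3/4, so this is the minimum.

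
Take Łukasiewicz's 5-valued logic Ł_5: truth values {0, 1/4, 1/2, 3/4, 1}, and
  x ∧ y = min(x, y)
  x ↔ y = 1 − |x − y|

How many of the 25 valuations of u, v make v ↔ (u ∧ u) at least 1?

value 1: 5 assignments (counts)
value 3/4: 8 assignments
value 1/2: 6 assignments
value 1/4: 4 assignments
value 0: 2 assignments
So 5 of the 25 assignments meet the threshold.

5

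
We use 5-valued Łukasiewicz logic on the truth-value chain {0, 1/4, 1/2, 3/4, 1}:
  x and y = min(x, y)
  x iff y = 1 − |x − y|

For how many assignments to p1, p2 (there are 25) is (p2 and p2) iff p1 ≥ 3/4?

value 1: 5 assignments (counts)
value 3/4: 8 assignments (counts)
value 1/2: 6 assignments
value 1/4: 4 assignments
value 0: 2 assignments
So 13 of the 25 assignments meet the threshold.

13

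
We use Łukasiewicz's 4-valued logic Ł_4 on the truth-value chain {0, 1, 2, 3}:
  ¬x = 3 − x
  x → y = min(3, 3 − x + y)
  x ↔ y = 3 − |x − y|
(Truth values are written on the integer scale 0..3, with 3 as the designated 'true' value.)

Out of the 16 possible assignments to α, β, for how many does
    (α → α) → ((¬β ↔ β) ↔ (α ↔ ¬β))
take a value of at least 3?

α = 0, β = 0 ↦ 3  ≥
α = 0, β = 1 ↦ 2  <
α = 0, β = 2 ↦ 3  ≥
α = 0, β = 3 ↦ 0  <
α = 1, β = 0 ↦ 2  <
α = 1, β = 1 ↦ 3  ≥
α = 1, β = 2 ↦ 2  <
α = 1, β = 3 ↦ 1  <
α = 2, β = 0 ↦ 1  <
α = 2, β = 1 ↦ 2  <
α = 2, β = 2 ↦ 3  ≥
α = 2, β = 3 ↦ 2  <
α = 3, β = 0 ↦ 0  <
α = 3, β = 1 ↦ 3  ≥
α = 3, β = 2 ↦ 2  <
α = 3, β = 3 ↦ 3  ≥
So 6 of the 16 assignments meet the threshold.

6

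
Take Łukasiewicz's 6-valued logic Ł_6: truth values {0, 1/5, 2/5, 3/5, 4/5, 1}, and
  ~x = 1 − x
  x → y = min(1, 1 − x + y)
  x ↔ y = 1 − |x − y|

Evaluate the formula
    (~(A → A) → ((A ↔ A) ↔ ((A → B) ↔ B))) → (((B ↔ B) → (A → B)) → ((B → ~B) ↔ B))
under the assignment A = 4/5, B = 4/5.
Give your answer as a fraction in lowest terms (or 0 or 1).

A → A = 4/5 → 4/5 = 1
~(A → A) = ~1 = 0
A ↔ A = 4/5 ↔ 4/5 = 1
A → B = 4/5 → 4/5 = 1
(A → B) ↔ B = 1 ↔ 4/5 = 4/5
(A ↔ A) ↔ ((A → B) ↔ B) = 1 ↔ 4/5 = 4/5
~(A → A) → ((A ↔ A) ↔ ((A → B) ↔ B)) = 0 → 4/5 = 1
B ↔ B = 4/5 ↔ 4/5 = 1
A → B = 4/5 → 4/5 = 1
(B ↔ B) → (A → B) = 1 → 1 = 1
~B = ~4/5 = 1/5
B → ~B = 4/5 → 1/5 = 2/5
(B → ~B) ↔ B = 2/5 ↔ 4/5 = 3/5
((B ↔ B) → (A → B)) → ((B → ~B) ↔ B) = 1 → 3/5 = 3/5
(~(A → A) → ((A ↔ A) ↔ ((A → B) ↔ B))) → (((B ↔ B) → (A → B)) → ((B → ~B) ↔ B)) = 1 → 3/5 = 3/5

3/5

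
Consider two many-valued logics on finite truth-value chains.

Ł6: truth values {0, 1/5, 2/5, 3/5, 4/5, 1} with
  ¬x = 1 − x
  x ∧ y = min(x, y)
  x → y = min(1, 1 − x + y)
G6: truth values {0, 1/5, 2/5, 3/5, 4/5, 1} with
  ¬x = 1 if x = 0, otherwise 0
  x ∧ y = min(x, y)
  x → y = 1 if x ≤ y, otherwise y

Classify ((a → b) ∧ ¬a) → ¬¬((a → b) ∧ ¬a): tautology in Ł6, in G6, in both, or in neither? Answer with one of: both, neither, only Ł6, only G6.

both

In Ł6: every assignment gives 1 — tautology.
In G6: every assignment gives 1 — tautology.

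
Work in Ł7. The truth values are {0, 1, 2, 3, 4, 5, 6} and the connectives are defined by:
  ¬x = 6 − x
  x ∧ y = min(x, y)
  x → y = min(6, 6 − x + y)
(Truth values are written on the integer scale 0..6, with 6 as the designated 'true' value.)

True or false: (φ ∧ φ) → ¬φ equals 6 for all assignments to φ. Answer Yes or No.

No

Counterexample: take φ = 4.
φ ∧ φ = 4 ∧ 4 = 4
¬φ = ¬4 = 2
(φ ∧ φ) → ¬φ = 4 → 2 = 4
This gives 4 ≠ 6.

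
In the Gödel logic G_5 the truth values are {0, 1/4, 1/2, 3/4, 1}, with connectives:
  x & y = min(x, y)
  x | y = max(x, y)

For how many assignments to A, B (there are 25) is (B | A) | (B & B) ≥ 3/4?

value 1: 9 assignments (counts)
value 3/4: 7 assignments (counts)
value 1/2: 5 assignments
value 1/4: 3 assignments
value 0: 1 assignment
So 16 of the 25 assignments meet the threshold.

16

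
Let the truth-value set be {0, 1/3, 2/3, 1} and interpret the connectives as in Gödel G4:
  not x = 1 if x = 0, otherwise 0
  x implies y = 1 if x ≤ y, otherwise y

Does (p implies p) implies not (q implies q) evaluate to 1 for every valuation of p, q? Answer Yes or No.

Counterexample: take p = 0, q = 0.
p implies p = 0 implies 0 = 1
q implies q = 0 implies 0 = 1
not (q implies q) = not 1 = 0
(p implies p) implies not (q implies q) = 1 implies 0 = 0
This gives 0 ≠ 1.

No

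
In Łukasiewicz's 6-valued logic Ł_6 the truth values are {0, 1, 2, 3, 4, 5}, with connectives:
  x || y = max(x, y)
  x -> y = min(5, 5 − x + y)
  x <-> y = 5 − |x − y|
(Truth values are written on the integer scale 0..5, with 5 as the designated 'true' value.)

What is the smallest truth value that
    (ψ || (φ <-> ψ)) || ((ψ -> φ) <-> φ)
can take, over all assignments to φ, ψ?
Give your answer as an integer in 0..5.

3

Take φ = 0, ψ = 2:
φ <-> ψ = 0 <-> 2 = 3
ψ || (φ <-> ψ) = 2 || 3 = 3
ψ -> φ = 2 -> 0 = 3
(ψ -> φ) <-> φ = 3 <-> 0 = 2
(ψ || (φ <-> ψ)) || ((ψ -> φ) <-> φ) = 3 || 2 = 3
No assignment yields a value below 3, so this is the minimum.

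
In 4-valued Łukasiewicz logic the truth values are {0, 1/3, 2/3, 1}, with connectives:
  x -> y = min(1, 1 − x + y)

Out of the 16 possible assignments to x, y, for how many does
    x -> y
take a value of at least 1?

10

x = 0, y = 0 ↦ 1  ≥
x = 0, y = 1/3 ↦ 1  ≥
x = 0, y = 2/3 ↦ 1  ≥
x = 0, y = 1 ↦ 1  ≥
x = 1/3, y = 0 ↦ 2/3  <
x = 1/3, y = 1/3 ↦ 1  ≥
x = 1/3, y = 2/3 ↦ 1  ≥
x = 1/3, y = 1 ↦ 1  ≥
x = 2/3, y = 0 ↦ 1/3  <
x = 2/3, y = 1/3 ↦ 2/3  <
x = 2/3, y = 2/3 ↦ 1  ≥
x = 2/3, y = 1 ↦ 1  ≥
x = 1, y = 0 ↦ 0  <
x = 1, y = 1/3 ↦ 1/3  <
x = 1, y = 2/3 ↦ 2/3  <
x = 1, y = 1 ↦ 1  ≥
So 10 of the 16 assignments meet the threshold.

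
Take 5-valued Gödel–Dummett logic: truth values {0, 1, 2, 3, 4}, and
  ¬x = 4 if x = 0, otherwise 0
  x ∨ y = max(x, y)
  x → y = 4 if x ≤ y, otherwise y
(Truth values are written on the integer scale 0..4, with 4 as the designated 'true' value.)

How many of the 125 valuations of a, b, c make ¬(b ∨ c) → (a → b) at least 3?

value 4: 121 assignments (counts)
value 0: 4 assignments
So 121 of the 125 assignments meet the threshold.

121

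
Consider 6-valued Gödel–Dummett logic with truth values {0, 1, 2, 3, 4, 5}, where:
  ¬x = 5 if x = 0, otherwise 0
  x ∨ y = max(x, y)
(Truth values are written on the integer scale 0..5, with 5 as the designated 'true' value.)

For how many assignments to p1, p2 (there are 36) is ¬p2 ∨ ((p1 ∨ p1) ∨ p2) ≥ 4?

value 5: 16 assignments (counts)
value 4: 8 assignments (counts)
value 3: 6 assignments
value 2: 4 assignments
value 1: 2 assignments
So 24 of the 36 assignments meet the threshold.

24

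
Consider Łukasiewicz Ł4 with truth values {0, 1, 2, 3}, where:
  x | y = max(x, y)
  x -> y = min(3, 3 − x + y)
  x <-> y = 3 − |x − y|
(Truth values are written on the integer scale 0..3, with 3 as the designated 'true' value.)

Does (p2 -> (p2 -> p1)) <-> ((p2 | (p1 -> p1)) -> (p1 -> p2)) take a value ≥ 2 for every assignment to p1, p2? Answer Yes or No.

No

Counterexample: take p1 = 0, p2 = 3.
p2 -> p1 = 3 -> 0 = 0
p2 -> (p2 -> p1) = 3 -> 0 = 0
p1 -> p1 = 0 -> 0 = 3
p2 | (p1 -> p1) = 3 | 3 = 3
p1 -> p2 = 0 -> 3 = 3
(p2 | (p1 -> p1)) -> (p1 -> p2) = 3 -> 3 = 3
(p2 -> (p2 -> p1)) <-> ((p2 | (p1 -> p1)) -> (p1 -> p2)) = 0 <-> 3 = 0
This gives 0, which is below 2.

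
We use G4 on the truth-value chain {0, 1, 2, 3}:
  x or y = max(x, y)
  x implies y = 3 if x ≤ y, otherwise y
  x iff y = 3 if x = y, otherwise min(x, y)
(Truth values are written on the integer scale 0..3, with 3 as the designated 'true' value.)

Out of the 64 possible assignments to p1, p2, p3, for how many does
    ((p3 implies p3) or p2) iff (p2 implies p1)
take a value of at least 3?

40

value 3: 40 assignments (counts)
value 2: 4 assignments
value 1: 8 assignments
value 0: 12 assignments
So 40 of the 64 assignments meet the threshold.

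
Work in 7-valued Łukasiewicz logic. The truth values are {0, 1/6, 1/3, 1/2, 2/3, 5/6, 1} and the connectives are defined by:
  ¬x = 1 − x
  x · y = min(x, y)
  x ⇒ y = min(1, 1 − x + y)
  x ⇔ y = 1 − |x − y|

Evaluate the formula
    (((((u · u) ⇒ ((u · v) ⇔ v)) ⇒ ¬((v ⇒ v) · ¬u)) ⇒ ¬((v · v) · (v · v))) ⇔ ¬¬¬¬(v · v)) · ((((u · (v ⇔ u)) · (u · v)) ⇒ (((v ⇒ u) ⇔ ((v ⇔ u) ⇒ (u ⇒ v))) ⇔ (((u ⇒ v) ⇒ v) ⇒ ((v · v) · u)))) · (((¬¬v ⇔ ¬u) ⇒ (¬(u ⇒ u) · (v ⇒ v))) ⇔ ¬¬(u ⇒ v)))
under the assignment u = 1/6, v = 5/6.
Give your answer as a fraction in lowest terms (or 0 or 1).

0

u · u = 1/6 · 1/6 = 1/6
u · v = 1/6 · 5/6 = 1/6
(u · v) ⇔ v = 1/6 ⇔ 5/6 = 1/3
(u · u) ⇒ ((u · v) ⇔ v) = 1/6 ⇒ 1/3 = 1
v ⇒ v = 5/6 ⇒ 5/6 = 1
¬u = ¬1/6 = 5/6
(v ⇒ v) · ¬u = 1 · 5/6 = 5/6
¬((v ⇒ v) · ¬u) = ¬5/6 = 1/6
((u · u) ⇒ ((u · v) ⇔ v)) ⇒ ¬((v ⇒ v) · ¬u) = 1 ⇒ 1/6 = 1/6
v · v = 5/6 · 5/6 = 5/6
v · v = 5/6 · 5/6 = 5/6
(v · v) · (v · v) = 5/6 · 5/6 = 5/6
¬((v · v) · (v · v)) = ¬5/6 = 1/6
(((u · u) ⇒ ((u · v) ⇔ v)) ⇒ ¬((v ⇒ v) · ¬u)) ⇒ ¬((v · v) · (v · v)) = 1/6 ⇒ 1/6 = 1
v · v = 5/6 · 5/6 = 5/6
¬(v · v) = ¬5/6 = 1/6
¬¬(v · v) = ¬1/6 = 5/6
¬¬¬(v · v) = ¬5/6 = 1/6
¬¬¬¬(v · v) = ¬1/6 = 5/6
((((u · u) ⇒ ((u · v) ⇔ v)) ⇒ ¬((v ⇒ v) · ¬u)) ⇒ ¬((v · v) · (v · v))) ⇔ ¬¬¬¬(v · v) = 1 ⇔ 5/6 = 5/6
v ⇔ u = 5/6 ⇔ 1/6 = 1/3
u · (v ⇔ u) = 1/6 · 1/3 = 1/6
u · v = 1/6 · 5/6 = 1/6
(u · (v ⇔ u)) · (u · v) = 1/6 · 1/6 = 1/6
v ⇒ u = 5/6 ⇒ 1/6 = 1/3
v ⇔ u = 5/6 ⇔ 1/6 = 1/3
u ⇒ v = 1/6 ⇒ 5/6 = 1
(v ⇔ u) ⇒ (u ⇒ v) = 1/3 ⇒ 1 = 1
(v ⇒ u) ⇔ ((v ⇔ u) ⇒ (u ⇒ v)) = 1/3 ⇔ 1 = 1/3
u ⇒ v = 1/6 ⇒ 5/6 = 1
(u ⇒ v) ⇒ v = 1 ⇒ 5/6 = 5/6
v · v = 5/6 · 5/6 = 5/6
(v · v) · u = 5/6 · 1/6 = 1/6
((u ⇒ v) ⇒ v) ⇒ ((v · v) · u) = 5/6 ⇒ 1/6 = 1/3
((v ⇒ u) ⇔ ((v ⇔ u) ⇒ (u ⇒ v))) ⇔ (((u ⇒ v) ⇒ v) ⇒ ((v · v) · u)) = 1/3 ⇔ 1/3 = 1
((u · (v ⇔ u)) · (u · v)) ⇒ (((v ⇒ u) ⇔ ((v ⇔ u) ⇒ (u ⇒ v))) ⇔ (((u ⇒ v) ⇒ v) ⇒ ((v · v) · u))) = 1/6 ⇒ 1 = 1
¬v = ¬5/6 = 1/6
¬¬v = ¬1/6 = 5/6
¬u = ¬1/6 = 5/6
¬¬v ⇔ ¬u = 5/6 ⇔ 5/6 = 1
u ⇒ u = 1/6 ⇒ 1/6 = 1
¬(u ⇒ u) = ¬1 = 0
v ⇒ v = 5/6 ⇒ 5/6 = 1
¬(u ⇒ u) · (v ⇒ v) = 0 · 1 = 0
(¬¬v ⇔ ¬u) ⇒ (¬(u ⇒ u) · (v ⇒ v)) = 1 ⇒ 0 = 0
u ⇒ v = 1/6 ⇒ 5/6 = 1
¬(u ⇒ v) = ¬1 = 0
¬¬(u ⇒ v) = ¬0 = 1
((¬¬v ⇔ ¬u) ⇒ (¬(u ⇒ u) · (v ⇒ v))) ⇔ ¬¬(u ⇒ v) = 0 ⇔ 1 = 0
(((u · (v ⇔ u)) · (u · v)) ⇒ (((v ⇒ u) ⇔ ((v ⇔ u) ⇒ (u ⇒ v))) ⇔ (((u ⇒ v) ⇒ v) ⇒ ((v · v) · u)))) · (((¬¬v ⇔ ¬u) ⇒ (¬(u ⇒ u) · (v ⇒ v))) ⇔ ¬¬(u ⇒ v)) = 1 · 0 = 0
(((((u · u) ⇒ ((u · v) ⇔ v)) ⇒ ¬((v ⇒ v) · ¬u)) ⇒ ¬((v · v) · (v · v))) ⇔ ¬¬¬¬(v · v)) · ((((u · (v ⇔ u)) · (u · v)) ⇒ (((v ⇒ u) ⇔ ((v ⇔ u) ⇒ (u ⇒ v))) ⇔ (((u ⇒ v) ⇒ v) ⇒ ((v · v) · u)))) · (((¬¬v ⇔ ¬u) ⇒ (¬(u ⇒ u) · (v ⇒ v))) ⇔ ¬¬(u ⇒ v))) = 5/6 · 0 = 0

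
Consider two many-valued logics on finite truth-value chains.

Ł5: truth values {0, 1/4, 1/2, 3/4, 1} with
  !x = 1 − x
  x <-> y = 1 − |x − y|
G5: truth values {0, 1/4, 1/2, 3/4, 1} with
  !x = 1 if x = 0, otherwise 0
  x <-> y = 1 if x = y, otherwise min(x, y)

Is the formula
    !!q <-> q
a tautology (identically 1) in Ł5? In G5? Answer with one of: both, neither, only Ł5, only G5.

only Ł5

In Ł5: every assignment gives 1 — tautology.
In G5: at q = 1/4 the value is 1/4 — not a tautology.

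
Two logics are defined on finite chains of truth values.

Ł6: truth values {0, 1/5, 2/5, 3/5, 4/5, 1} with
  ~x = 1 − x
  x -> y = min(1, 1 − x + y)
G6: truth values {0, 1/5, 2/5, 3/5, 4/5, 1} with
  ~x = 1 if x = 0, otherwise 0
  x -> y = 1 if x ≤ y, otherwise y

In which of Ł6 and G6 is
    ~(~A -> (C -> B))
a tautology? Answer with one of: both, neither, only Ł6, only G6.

neither

In Ł6: at A = 0, B = 0, C = 0 the value is 0 — not a tautology.
In G6: at A = 0, B = 0, C = 0 the value is 0 — not a tautology.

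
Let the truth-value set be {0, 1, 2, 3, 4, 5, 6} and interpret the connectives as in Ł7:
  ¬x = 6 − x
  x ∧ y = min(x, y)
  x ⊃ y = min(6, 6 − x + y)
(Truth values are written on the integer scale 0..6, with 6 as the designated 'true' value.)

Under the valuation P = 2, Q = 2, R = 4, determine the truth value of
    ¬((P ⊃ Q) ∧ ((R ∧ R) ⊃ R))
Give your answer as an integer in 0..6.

0

P ⊃ Q = 2 ⊃ 2 = 6
R ∧ R = 4 ∧ 4 = 4
(R ∧ R) ⊃ R = 4 ⊃ 4 = 6
(P ⊃ Q) ∧ ((R ∧ R) ⊃ R) = 6 ∧ 6 = 6
¬((P ⊃ Q) ∧ ((R ∧ R) ⊃ R)) = ¬6 = 0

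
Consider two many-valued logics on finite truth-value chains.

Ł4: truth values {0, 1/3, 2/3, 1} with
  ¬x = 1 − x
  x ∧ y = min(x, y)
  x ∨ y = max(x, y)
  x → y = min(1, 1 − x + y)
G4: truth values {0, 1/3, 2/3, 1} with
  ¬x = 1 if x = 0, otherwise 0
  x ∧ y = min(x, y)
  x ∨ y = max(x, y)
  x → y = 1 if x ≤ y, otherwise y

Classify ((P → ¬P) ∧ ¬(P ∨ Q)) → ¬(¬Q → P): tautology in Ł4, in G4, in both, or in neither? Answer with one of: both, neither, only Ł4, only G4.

only G4

In Ł4: at P = 1/3, Q = 1/3 the value is 2/3 — not a tautology.
In G4: every assignment gives 1 — tautology.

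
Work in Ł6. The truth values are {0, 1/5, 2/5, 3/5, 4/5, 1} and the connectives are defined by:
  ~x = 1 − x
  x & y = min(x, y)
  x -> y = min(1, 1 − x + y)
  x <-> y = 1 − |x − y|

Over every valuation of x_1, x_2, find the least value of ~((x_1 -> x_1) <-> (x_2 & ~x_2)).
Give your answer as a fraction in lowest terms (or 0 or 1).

3/5

Take x_1 = 0, x_2 = 2/5:
x_1 -> x_1 = 0 -> 0 = 1
~x_2 = ~2/5 = 3/5
x_2 & ~x_2 = 2/5 & 3/5 = 2/5
(x_1 -> x_1) <-> (x_2 & ~x_2) = 1 <-> 2/5 = 2/5
~((x_1 -> x_1) <-> (x_2 & ~x_2)) = ~2/5 = 3/5
No assignment yields a value below 3/5, so this is the minimum.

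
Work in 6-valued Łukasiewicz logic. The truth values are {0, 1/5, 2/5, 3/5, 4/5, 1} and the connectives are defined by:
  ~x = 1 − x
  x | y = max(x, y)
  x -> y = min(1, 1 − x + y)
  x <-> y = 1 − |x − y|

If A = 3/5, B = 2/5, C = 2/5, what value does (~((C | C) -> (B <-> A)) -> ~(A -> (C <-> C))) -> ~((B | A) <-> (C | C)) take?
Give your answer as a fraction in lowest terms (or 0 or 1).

1/5

C | C = 2/5 | 2/5 = 2/5
B <-> A = 2/5 <-> 3/5 = 4/5
(C | C) -> (B <-> A) = 2/5 -> 4/5 = 1
~((C | C) -> (B <-> A)) = ~1 = 0
C <-> C = 2/5 <-> 2/5 = 1
A -> (C <-> C) = 3/5 -> 1 = 1
~(A -> (C <-> C)) = ~1 = 0
~((C | C) -> (B <-> A)) -> ~(A -> (C <-> C)) = 0 -> 0 = 1
B | A = 2/5 | 3/5 = 3/5
C | C = 2/5 | 2/5 = 2/5
(B | A) <-> (C | C) = 3/5 <-> 2/5 = 4/5
~((B | A) <-> (C | C)) = ~4/5 = 1/5
(~((C | C) -> (B <-> A)) -> ~(A -> (C <-> C))) -> ~((B | A) <-> (C | C)) = 1 -> 1/5 = 1/5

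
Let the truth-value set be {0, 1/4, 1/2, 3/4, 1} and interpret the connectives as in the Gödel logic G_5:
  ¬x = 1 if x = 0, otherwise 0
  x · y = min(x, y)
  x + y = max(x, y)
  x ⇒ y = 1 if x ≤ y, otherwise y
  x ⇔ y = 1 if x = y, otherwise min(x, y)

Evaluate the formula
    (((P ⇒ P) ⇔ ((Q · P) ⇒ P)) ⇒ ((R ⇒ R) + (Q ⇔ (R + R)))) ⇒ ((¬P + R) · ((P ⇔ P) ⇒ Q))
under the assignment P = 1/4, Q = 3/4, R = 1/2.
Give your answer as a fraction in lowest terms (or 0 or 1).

P ⇒ P = 1/4 ⇒ 1/4 = 1
Q · P = 3/4 · 1/4 = 1/4
(Q · P) ⇒ P = 1/4 ⇒ 1/4 = 1
(P ⇒ P) ⇔ ((Q · P) ⇒ P) = 1 ⇔ 1 = 1
R ⇒ R = 1/2 ⇒ 1/2 = 1
R + R = 1/2 + 1/2 = 1/2
Q ⇔ (R + R) = 3/4 ⇔ 1/2 = 1/2
(R ⇒ R) + (Q ⇔ (R + R)) = 1 + 1/2 = 1
((P ⇒ P) ⇔ ((Q · P) ⇒ P)) ⇒ ((R ⇒ R) + (Q ⇔ (R + R))) = 1 ⇒ 1 = 1
¬P = ¬1/4 = 0
¬P + R = 0 + 1/2 = 1/2
P ⇔ P = 1/4 ⇔ 1/4 = 1
(P ⇔ P) ⇒ Q = 1 ⇒ 3/4 = 3/4
(¬P + R) · ((P ⇔ P) ⇒ Q) = 1/2 · 3/4 = 1/2
(((P ⇒ P) ⇔ ((Q · P) ⇒ P)) ⇒ ((R ⇒ R) + (Q ⇔ (R + R)))) ⇒ ((¬P + R) · ((P ⇔ P) ⇒ Q)) = 1 ⇒ 1/2 = 1/2

1/2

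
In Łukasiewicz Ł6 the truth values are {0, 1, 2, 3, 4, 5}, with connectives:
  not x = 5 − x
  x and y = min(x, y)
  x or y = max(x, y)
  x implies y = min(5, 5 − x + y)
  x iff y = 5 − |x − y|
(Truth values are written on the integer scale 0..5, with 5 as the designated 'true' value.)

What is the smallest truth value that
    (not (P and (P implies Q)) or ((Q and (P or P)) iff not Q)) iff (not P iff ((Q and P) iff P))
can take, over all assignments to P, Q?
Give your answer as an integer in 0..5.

Take P = 2, Q = 0:
P implies Q = 2 implies 0 = 3
P and (P implies Q) = 2 and 3 = 2
not (P and (P implies Q)) = not 2 = 3
P or P = 2 or 2 = 2
Q and (P or P) = 0 and 2 = 0
not Q = not 0 = 5
(Q and (P or P)) iff not Q = 0 iff 5 = 0
not (P and (P implies Q)) or ((Q and (P or P)) iff not Q) = 3 or 0 = 3
not P = not 2 = 3
Q and P = 0 and 2 = 0
(Q and P) iff P = 0 iff 2 = 3
not P iff ((Q and P) iff P) = 3 iff 3 = 5
(not (P and (P implies Q)) or ((Q and (P or P)) iff not Q)) iff (not P iff ((Q and P) iff P)) = 3 iff 5 = 3
No assignment yields a value below 3, so this is the minimum.

3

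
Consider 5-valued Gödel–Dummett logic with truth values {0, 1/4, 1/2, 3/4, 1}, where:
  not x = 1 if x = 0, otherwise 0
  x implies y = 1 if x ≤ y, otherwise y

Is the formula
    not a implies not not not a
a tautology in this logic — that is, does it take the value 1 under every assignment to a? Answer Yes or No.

a = 0 ↦ 1
a = 1/4 ↦ 1
a = 1/2 ↦ 1
a = 3/4 ↦ 1
a = 1 ↦ 1
Every assignment gives a value ≥ 1.

Yes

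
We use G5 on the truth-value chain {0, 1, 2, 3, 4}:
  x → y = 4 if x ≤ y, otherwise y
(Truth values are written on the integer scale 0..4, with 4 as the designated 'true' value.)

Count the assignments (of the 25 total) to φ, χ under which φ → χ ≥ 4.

15

value 4: 15 assignments (counts)
value 3: 1 assignment
value 2: 2 assignments
value 1: 3 assignments
value 0: 4 assignments
So 15 of the 25 assignments meet the threshold.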